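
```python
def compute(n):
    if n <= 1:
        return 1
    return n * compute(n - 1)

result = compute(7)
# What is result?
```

compute(7) = 7 * 6 * 5 * 4 * 3 * 2 * 1 = 5040

Answer: 5040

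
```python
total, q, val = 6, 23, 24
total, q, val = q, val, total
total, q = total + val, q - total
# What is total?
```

Trace:
`total, q, val = 6, 23, 24` → total = 6; q = 23; val = 24
`total, q, val = q, val, total` → total = 23; q = 24; val = 6
`total, q = total + val, q - total` → total = 29; q = 1
So total = 29

Answer: 29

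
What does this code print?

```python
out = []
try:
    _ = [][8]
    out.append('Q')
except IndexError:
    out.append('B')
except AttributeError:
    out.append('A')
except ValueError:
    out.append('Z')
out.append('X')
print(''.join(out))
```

Execution trace: 'B' (except IndexError) → 'X' (after the try/except). Output: BX

Answer: BX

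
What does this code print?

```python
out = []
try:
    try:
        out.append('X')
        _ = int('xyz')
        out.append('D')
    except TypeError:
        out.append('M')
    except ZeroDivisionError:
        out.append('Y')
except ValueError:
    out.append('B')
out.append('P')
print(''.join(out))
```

Execution trace: 'X' (try body) → 'B' (outer except ValueError) → 'P' (after the try/except). Output: XBP

Answer: XBP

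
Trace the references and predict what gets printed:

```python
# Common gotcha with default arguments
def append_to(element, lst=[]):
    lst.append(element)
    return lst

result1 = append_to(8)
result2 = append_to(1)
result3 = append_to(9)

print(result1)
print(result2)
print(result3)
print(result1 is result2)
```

Key concept: mutable default argument gotcha.
Step by step:
`result1 = append_to(8)` → result1 = [8]
`result2 = append_to(1)` → result1 = [8, 1] (same object as result2); result2 = [8, 1] (same object as result1)
`result3 = append_to(9)` → result1 = [8, 1, 9] (same object as result2, result3); result2 = [8, 1, 9] (same object as result1, result3); result3 = [8, 1, 9] (same object as result1, result2)
`print(result1)` → prints [8, 1, 9]
`print(result2)` → prints [8, 1, 9]
`print(result3)` → prints [8, 1, 9]
`print(result1 is result2)` → prints True

Answer:
[8, 1, 9]
[8, 1, 9]
[8, 1, 9]
True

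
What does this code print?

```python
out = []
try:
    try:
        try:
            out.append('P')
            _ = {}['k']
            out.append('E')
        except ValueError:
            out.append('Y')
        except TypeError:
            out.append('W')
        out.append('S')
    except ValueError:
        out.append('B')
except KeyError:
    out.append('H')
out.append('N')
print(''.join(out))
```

Execution trace: 'P' (inner try body) → 'H' (outer except KeyError) → 'N' (after the try/except). Output: PHN

Answer: PHN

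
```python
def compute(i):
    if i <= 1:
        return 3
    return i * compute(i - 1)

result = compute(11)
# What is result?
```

compute(11) = 11 * 10 * 9 * 8 * 7 * 6 * 5 * 4 * 3 * 2 * 3 = 119750400

Answer: 119750400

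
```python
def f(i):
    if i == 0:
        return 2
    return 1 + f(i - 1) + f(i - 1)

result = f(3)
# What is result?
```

f(i) = 1 + 2·f(i-1), f(0)=2. Closed form: (2+1)·2^3 - 1 = 23.

Answer: 23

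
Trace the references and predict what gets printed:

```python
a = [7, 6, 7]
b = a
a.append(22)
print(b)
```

Key concept: basic list aliasing.
Step by step:
`a = [7, 6, 7]` → a = [7, 6, 7]
`b = a` → b = [7, 6, 7] (same object as a)
`a.append(22)` → a = [7, 6, 7, 22] (same object as b); b = [7, 6, 7, 22] (same object as a)
`print(b)` → prints [7, 6, 7, 22]

Answer: [7, 6, 7, 22]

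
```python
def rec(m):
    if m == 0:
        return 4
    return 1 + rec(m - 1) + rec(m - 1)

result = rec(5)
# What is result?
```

rec(m) = 1 + 2·rec(m-1), rec(0)=4. Closed form: (4+1)·2^5 - 1 = 159.

Answer: 159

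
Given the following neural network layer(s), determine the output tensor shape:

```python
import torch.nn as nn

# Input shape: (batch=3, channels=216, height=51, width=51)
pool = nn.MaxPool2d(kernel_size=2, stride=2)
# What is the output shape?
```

Input: (3, 216, 51, 51) -> Output: (3, 216, 25, 25)

Answer: (3, 216, 25, 25)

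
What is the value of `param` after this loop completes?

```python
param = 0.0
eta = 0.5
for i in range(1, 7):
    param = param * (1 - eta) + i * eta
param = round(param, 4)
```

Moving average with lr=0.5
`param` takes the values: 0.0 → 0.5 → 1.25 → 2.125 → 3.0625 → 4.03125 → 5.015625 → 5.0156

Answer: 5.0156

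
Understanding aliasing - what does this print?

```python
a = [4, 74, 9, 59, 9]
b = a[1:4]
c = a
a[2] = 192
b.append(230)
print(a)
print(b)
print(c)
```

Key concept: slice vs alias.
Step by step:
`a = [4, 74, 9, 59, 9]` → a = [4, 74, 9, 59, 9]
`b = a[1:4]` → b = [74, 9, 59]
`c = a` → c = [4, 74, 9, 59, 9] (same object as a)
`a[2] = 192` → a = [4, 74, 192, 59, 9] (same object as c); c = [4, 74, 192, 59, 9] (same object as a)
`b.append(230)` → b = [74, 9, 59, 230]
`print(a)` → prints [4, 74, 192, 59, 9]
`print(b)` → prints [74, 9, 59, 230]
`print(c)` → prints [4, 74, 192, 59, 9]

Answer:
[4, 74, 192, 59, 9]
[74, 9, 59, 230]
[4, 74, 192, 59, 9]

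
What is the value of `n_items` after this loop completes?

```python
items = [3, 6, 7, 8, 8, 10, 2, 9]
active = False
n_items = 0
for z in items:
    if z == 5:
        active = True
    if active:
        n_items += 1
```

Count elements after first 5 in [3, 6, 7, 8, 8, 10, 2, 9]
`n_items` takes the values: 0

Answer: 0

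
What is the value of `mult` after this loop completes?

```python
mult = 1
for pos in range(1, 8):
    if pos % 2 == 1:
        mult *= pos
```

Product of odd numbers 1 to 7
`mult` takes the values: 1 → 3 → 15 → 105

Answer: 105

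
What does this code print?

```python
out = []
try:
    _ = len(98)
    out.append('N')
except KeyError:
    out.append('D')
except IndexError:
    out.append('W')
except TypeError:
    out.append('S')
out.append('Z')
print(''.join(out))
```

Execution trace: 'S' (except TypeError) → 'Z' (after the try/except). Output: SZ

Answer: SZ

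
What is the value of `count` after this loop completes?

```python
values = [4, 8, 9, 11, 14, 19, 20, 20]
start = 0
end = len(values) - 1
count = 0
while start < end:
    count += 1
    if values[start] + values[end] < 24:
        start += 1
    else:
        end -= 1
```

Steps to find pair summing to 24
`count` takes the values: 0 → 1 → 2 → 3 → 4 → 5 → 6 → 7

Answer: 7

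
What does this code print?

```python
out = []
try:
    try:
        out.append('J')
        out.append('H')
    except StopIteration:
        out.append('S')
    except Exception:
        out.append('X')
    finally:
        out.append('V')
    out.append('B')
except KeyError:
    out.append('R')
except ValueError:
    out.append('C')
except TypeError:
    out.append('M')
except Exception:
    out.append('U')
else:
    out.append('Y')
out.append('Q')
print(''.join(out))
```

Execution trace: 'J' (inner try body) → 'H' (inner try body, no exception) → 'V' (inner finally) → 'B' (try body, no exception) → 'Y' (else) → 'Q' (after the try/except). Output: JHVBYQ

Answer: JHVBYQ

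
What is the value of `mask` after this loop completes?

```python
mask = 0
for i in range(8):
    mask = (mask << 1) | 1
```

Build 8 consecutive 1-bits: 0b11111111
`mask` takes the values: 0 → 1 → 3 → 7 → 15 → 31 → 63 → 127 → 255

Answer: 255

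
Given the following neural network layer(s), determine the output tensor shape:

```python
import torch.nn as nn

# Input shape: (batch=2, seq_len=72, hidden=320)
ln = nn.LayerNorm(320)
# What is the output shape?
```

Input: (2, 72, 320) -> Output: (2, 72, 320)

Answer: (2, 72, 320)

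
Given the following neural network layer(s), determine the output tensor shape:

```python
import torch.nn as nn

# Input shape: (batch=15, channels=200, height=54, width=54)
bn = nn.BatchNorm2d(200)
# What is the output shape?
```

Input: (15, 200, 54, 54) -> Output: (15, 200, 54, 54)

Answer: (15, 200, 54, 54)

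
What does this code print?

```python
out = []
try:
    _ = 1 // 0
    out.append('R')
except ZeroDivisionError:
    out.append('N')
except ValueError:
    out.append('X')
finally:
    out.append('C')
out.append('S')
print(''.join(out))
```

Execution trace: 'N' (except ZeroDivisionError) → 'C' (finally) → 'S' (after the try/except). Output: NCS

Answer: NCS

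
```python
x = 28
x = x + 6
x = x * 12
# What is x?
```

Trace:
`x = 28` → x = 28
`x = x + 6` → x = 34
`x = x * 12` → x = 408
So x = 408

Answer: 408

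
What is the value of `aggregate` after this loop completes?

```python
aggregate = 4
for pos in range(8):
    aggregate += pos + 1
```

Start at 4, add 1 to 8 = 40
`aggregate` takes the values: 4 → 5 → 7 → 10 → 14 → 19 → 25 → 32 → 40

Answer: 40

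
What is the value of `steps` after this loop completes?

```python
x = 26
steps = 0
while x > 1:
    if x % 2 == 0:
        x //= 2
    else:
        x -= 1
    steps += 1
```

Steps to reduce 26 to 1
`steps` takes the values: 0 → 1 → 2 → 3 → 4 → 5 → 6

Answer: 6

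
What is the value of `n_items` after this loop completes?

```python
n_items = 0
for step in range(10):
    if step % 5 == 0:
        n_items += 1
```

Count numbers divisible by 5 in range(10)
`n_items` takes the values: 0 → 1 → 2

Answer: 2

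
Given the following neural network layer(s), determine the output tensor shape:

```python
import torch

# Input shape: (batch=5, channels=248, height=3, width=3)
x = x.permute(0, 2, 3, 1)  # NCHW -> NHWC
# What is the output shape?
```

Input: (5, 248, 3, 3) -> Output: (5, 3, 3, 248)

Answer: (5, 3, 3, 248)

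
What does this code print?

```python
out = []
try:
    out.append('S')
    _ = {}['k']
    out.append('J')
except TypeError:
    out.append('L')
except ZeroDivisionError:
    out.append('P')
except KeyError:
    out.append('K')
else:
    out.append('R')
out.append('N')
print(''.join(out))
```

Execution trace: 'S' (try body) → 'K' (except KeyError) → 'N' (after the try/except). Output: SKN

Answer: SKN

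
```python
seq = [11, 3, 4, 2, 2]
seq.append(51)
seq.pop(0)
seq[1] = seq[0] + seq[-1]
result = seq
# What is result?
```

Trace:
`seq = [11, 3, 4, 2, 2]` → seq = [11, 3, 4, 2, 2]
`seq.append(51)` → seq = [11, 3, 4, 2, 2, 51]
`seq.pop(0)` → seq = [3, 4, 2, 2, 51]
`seq[1] = seq[0] + seq[-1]` → seq = [3, 54, 2, 2, 51]
`result = seq` → result = [3, 54, 2, 2, 51]
So result = [3, 54, 2, 2, 51]

Answer: [3, 54, 2, 2, 51]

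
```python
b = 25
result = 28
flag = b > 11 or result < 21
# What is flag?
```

Trace:
`b = 25` → b = 25
`result = 28` → result = 28
`flag = b > 11 or result < 21` → flag = True
So flag = True

Answer: True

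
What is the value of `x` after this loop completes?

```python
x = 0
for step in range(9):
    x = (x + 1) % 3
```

Increment mod 3, 9 times = 0
`x` takes the values: 0 → 1 → 2 → 0 → 1 → 2 → 0 → 1 → 2 → 0

Answer: 0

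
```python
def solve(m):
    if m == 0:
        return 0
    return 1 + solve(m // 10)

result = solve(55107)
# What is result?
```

Count of digits of 55107: 5

Answer: 5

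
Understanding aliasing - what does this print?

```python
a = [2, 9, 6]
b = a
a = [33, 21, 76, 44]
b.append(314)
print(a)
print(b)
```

Key concept: rebinding vs mutation: a is rebound to a new list, b still points at the original.
Step by step:
`a = [2, 9, 6]` → a = [2, 9, 6]
`b = a` → b = [2, 9, 6] (same object as a)
`a = [33, 21, 76, 44]` → a = [33, 21, 76, 44]
`b.append(314)` → b = [2, 9, 6, 314]
`print(a)` → prints [33, 21, 76, 44]
`print(b)` → prints [2, 9, 6, 314]

Answer:
[33, 21, 76, 44]
[2, 9, 6, 314]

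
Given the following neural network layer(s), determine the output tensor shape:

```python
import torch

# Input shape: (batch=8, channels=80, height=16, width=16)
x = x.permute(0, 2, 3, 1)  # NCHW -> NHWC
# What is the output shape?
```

Input: (8, 80, 16, 16) -> Output: (8, 16, 16, 80)

Answer: (8, 16, 16, 80)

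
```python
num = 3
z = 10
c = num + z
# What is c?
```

Trace:
`num = 3` → num = 3
`z = 10` → z = 10
`c = num + z` → c = 13
So c = 13

Answer: 13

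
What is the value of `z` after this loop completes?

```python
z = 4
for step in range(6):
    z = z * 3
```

Multiply by 3, 6 times: 4 * 3^6 = 2916
`z` takes the values: 4 → 12 → 36 → 108 → 324 → 972 → 2916

Answer: 2916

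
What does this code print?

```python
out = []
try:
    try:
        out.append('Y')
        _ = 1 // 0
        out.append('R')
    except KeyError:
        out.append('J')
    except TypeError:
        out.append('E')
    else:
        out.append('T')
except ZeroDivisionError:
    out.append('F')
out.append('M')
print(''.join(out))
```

Execution trace: 'Y' (try body) → 'F' (outer except ZeroDivisionError) → 'M' (after the try/except). Output: YFM

Answer: YFM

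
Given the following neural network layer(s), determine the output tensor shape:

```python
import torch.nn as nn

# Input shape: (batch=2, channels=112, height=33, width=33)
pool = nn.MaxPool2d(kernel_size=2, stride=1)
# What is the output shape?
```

Input: (2, 112, 33, 33) -> Output: (2, 112, 32, 32)

Answer: (2, 112, 32, 32)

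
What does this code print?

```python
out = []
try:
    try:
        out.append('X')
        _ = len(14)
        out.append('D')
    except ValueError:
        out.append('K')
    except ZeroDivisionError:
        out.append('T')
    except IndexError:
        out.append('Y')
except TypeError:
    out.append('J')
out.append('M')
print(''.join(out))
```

Execution trace: 'X' (try body) → 'J' (outer except TypeError) → 'M' (after the try/except). Output: XJM

Answer: XJM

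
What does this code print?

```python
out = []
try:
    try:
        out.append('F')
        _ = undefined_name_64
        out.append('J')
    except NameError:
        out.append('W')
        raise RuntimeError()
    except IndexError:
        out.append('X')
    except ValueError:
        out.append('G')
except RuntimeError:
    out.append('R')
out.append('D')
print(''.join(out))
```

Execution trace: 'F' (inner try body) → 'W' (inner except NameError) → 'R' (outer except RuntimeError) → 'D' (after the try/except). Output: FWRD

Answer: FWRD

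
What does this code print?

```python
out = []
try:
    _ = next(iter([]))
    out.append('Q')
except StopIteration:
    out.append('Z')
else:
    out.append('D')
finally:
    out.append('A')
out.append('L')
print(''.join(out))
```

Execution trace: 'Z' (except StopIteration) → 'A' (finally) → 'L' (after the try/except). Output: ZAL

Answer: ZAL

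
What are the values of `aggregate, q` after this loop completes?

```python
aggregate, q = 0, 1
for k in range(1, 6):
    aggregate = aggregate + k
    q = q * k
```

Sum and factorial of 1 to 5
`aggregate, q` takes the values: (0, 1) → (1, 1) → (3, 1) → (3, 2) → (6, 2) → (6, 6) → (10, 6) → (10, 24) → (15, 24) → (15, 120)

Answer: 15, 120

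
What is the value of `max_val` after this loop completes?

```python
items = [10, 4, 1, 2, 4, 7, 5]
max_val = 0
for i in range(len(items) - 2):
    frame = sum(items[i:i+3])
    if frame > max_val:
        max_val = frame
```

Max sum of 3-element window in [10, 4, 1, 2, 4, 7, 5]
`max_val` takes the values: 0 → 15 → 16

Answer: 16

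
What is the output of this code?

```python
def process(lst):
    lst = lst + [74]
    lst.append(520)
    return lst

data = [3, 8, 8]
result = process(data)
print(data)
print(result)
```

Key concept: rebinding parameter vs mutation.
Step by step:
`data = [3, 8, 8]` → data = [3, 8, 8]
`result = process(data)` → result = [3, 8, 8, 74, 520]
`print(data)` → prints [3, 8, 8]
`print(result)` → prints [3, 8, 8, 74, 520]

Answer:
[3, 8, 8]
[3, 8, 8, 74, 520]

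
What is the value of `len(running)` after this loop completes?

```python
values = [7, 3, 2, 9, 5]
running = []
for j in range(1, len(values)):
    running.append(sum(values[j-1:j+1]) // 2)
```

Number of 2-element averages
`running` takes the values: [] → [5] → [5, 2] → [5, 2, 5] → [5, 2, 5, 7]
So `len(running)` = 4

Answer: 4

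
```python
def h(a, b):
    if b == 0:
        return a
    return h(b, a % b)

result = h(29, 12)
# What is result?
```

h(29, 12) -> h(12, 5) -> h(5, 2) -> h(2, 1) -> h(1, 0) -> 1

Answer: 1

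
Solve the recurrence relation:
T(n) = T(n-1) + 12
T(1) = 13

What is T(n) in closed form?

Unrolling: T(n) = T(1) + 12·(n-1) = 13 + 12(n-1) = 12n + 1.

Answer: T(n) = 12n + 1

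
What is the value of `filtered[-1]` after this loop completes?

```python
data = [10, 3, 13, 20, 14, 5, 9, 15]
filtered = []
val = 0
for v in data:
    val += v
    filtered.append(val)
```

Cumulative sum ends at 89
`filtered` takes the values: [] → [10] → [10, 13] → [10, 13, 26] → [10, 13, 26, 46] → [10, 13, 26, 46, 60] → [10, 13, 26, 46, 60, 65] → [10, 13, 26, 46, 60, 65, 74] → [10, 13, 26, 46, 60, 65, 74, 89]
So `filtered[-1]` = 89

Answer: 89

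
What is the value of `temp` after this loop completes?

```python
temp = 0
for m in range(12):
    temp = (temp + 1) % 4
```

Increment mod 4, 12 times = 0
`temp` takes the values: 0 → 1 → 2 → 3 → 0 → 1 → 2 → 3 → 0 → 1 → 2 → 3 → 0

Answer: 0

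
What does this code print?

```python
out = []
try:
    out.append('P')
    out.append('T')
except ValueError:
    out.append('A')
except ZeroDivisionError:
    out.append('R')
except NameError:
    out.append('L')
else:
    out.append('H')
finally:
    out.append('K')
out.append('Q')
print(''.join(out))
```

Execution trace: 'P' (try body) → 'T' (try body, no exception) → 'H' (else) → 'K' (finally) → 'Q' (after the try/except). Output: PTHKQ

Answer: PTHKQ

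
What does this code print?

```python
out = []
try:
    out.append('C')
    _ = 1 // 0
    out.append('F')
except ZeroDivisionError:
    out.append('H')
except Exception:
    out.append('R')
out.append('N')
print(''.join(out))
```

Execution trace: 'C' (try body) → 'H' (except ZeroDivisionError) → 'N' (after the try/except). Output: CHN

Answer: CHN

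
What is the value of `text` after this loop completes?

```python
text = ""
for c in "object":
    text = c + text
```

Reverse 'object'
`text` takes the values: "" → "o" → "bo" → "jbo" → "ejbo" → "cejbo" → "tcejbo"

Answer: "tcejbo"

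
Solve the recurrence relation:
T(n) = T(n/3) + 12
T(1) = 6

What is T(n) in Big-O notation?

Each step divides n by 3 and adds 12. After log_3(n) steps we reach T(1)=6. So T(n) = 12·log_3(n) + 6 = O(log n).

Answer: O(log n)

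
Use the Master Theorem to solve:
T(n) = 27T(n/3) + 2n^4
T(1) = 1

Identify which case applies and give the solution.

a=27, b=3, f(n)=2n^4. log_3(27) = 3. Since c=4 > 3 and the regularity condition holds (27(n/3)^4 = (27/3^4)n^4 with 27/3^4 < 1), Case 3 applies: T(n) = Θ(f(n)) = O(n^4).

Answer: O(n^4) - Case 3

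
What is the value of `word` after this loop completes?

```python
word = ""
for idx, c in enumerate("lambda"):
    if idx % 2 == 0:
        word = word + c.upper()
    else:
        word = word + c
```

Uppercase even positions in 'lambda'
`word` takes the values: "" → "L" → "La" → "LaM" → "LaMb" → "LaMbD" → "LaMbDa"

Answer: "LaMbDa"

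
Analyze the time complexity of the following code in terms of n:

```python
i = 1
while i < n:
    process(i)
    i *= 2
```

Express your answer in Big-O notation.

This is Logarithmic loop. Time complexity: O(log n).

Answer: O(log n)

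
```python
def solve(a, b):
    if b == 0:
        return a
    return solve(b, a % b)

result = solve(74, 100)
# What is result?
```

solve(74, 100) -> solve(100, 74) -> solve(74, 26) -> solve(26, 22) -> solve(22, 4) -> solve(4, 2) -> solve(2, 0) -> 2

Answer: 2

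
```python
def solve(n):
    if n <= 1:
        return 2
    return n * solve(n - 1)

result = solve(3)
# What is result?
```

solve(3) = 3 * 2 * 2 = 12

Answer: 12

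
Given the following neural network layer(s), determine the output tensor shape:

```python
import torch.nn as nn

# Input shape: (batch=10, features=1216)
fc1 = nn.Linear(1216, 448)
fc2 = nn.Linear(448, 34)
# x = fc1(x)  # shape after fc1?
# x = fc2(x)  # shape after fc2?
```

Input: (10, 1216) -> after fc1: (10, 448) -> Output: (10, 34)

Answer: (10, 34)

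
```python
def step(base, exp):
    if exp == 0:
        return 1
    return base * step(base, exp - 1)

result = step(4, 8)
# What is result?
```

step(4, 8) = 4 * 4 * 4 * 4 * 4 * 4 * 4 * 4 = 65536

Answer: 65536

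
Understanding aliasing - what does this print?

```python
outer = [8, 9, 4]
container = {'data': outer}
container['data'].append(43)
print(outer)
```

Key concept: dict holds reference to list.
Step by step:
`outer = [8, 9, 4]` → outer = [8, 9, 4]
`container = {'data': outer}` → container = {'data': [8, 9, 4]}
`container['data'].append(43)` → outer = [8, 9, 4, 43]; container = {'data': [8, 9, 4, 43]}
`print(outer)` → prints [8, 9, 4, 43]

Answer: [8, 9, 4, 43]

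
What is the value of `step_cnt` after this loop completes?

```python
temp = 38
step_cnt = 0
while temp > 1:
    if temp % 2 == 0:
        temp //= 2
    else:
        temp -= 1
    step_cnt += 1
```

Steps to reduce 38 to 1
`step_cnt` takes the values: 0 → 1 → 2 → 3 → 4 → 5 → 6 → 7

Answer: 7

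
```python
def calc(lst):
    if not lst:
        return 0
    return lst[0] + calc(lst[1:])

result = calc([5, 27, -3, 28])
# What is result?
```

5 + 27 + (-3) + 28 + 0 = 57

Answer: 57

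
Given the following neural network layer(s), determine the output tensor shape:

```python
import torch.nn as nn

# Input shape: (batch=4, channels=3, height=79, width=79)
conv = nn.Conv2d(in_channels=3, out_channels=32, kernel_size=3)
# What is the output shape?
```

Input: (4, 3, 79, 79) -> Output: (4, 32, 77, 77)

Answer: (4, 32, 77, 77)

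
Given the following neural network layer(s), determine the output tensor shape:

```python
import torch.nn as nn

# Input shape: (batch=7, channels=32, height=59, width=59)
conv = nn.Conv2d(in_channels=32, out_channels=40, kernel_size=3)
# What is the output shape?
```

Input: (7, 32, 59, 59) -> Output: (7, 40, 57, 57)

Answer: (7, 40, 57, 57)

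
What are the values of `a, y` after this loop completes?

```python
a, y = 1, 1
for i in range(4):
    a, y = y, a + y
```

Fibonacci: after 4 iterations
`a, y` takes the values: (1, 1) → (1, 2) → (2, 3) → (3, 5) → (5, 8)

Answer: 5, 8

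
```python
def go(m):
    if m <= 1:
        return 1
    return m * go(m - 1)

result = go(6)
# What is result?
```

go(6) = 6 * 5 * 4 * 3 * 2 * 1 = 720

Answer: 720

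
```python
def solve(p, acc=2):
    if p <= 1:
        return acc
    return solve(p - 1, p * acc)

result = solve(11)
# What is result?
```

Accumulator trace (n, acc): (11, 2) -> (10, 22) -> (9, 220) -> (8, 1980) -> (7, 15840) -> (6, 110880) -> (5, 665280) -> (4, 3326400) -> (3, 13305600) -> (2, 39916800) -> (1, 79833600) -> return 79833600

Answer: 79833600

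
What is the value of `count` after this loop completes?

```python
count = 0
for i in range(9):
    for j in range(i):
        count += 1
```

Triangle number: 0+1+2+...+8
`count` takes the values: 0 → 1 → 2 → 3 → 4 → 5 → 6 → 7 → 8 → 9 → 10 → 11 → 12 → 13 → 14 → 15 → 16 → 17 → 18 → 19 → 20 → 21 → 22 → 23 → 24 → 25 → 26 → 27 → 28 → 29 → 30 → 31 → 32 → 33 → 34 → 35 → 36

Answer: 36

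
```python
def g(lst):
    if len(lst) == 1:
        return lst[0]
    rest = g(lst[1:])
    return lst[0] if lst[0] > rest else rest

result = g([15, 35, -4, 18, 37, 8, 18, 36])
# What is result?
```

Recursive max over [15, 35, -4, 18, 37, 8, 18, 36] = 37

Answer: 37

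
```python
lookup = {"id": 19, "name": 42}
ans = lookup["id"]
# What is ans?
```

Trace:
`lookup = {"id": 19, "name": 42}` → lookup = {'id': 19, 'name': 42}
`ans = lookup["id"]` → ans = 19
So ans = 19

Answer: 19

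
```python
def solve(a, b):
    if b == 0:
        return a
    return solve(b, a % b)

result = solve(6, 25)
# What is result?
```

solve(6, 25) -> solve(25, 6) -> solve(6, 1) -> solve(1, 0) -> 1

Answer: 1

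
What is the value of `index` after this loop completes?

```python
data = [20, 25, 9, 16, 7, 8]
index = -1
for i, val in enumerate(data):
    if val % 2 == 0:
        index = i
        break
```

First even number index in [20, 25, 9, 16, 7, 8]
`index` takes the values: -1 → 0

Answer: 0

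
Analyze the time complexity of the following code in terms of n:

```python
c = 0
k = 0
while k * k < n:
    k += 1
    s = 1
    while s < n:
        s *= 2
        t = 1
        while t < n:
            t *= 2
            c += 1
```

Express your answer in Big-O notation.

Each loop level contributes: √n × log n × log n. Multiplying the contributions gives O(√n log² n).

Answer: O(√n log² n)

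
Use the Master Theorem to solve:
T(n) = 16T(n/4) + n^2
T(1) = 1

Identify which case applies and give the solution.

a=16, b=4, f(n)=n^2. log_4(16) = 2. Since c=2 = 2, Case 2 applies: T(n) = Θ(n^log_b(a) · log n) = O(n^2 log n).

Answer: O(n^2 log n) - Case 2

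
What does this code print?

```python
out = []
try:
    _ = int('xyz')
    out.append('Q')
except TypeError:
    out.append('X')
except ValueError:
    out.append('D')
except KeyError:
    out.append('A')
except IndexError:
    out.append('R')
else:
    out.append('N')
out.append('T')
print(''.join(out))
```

Execution trace: 'D' (except ValueError) → 'T' (after the try/except). Output: DT

Answer: DT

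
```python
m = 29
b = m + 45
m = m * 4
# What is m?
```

Trace:
`m = 29` → m = 29
`b = m + 45` → b = 74
`m = m * 4` → m = 116
So m = 116

Answer: 116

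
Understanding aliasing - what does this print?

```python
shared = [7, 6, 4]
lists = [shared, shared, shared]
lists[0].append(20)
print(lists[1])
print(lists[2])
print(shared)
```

Key concept: list of same reference.
Step by step:
`shared = [7, 6, 4]` → shared = [7, 6, 4]
`lists = [shared, shared, shared]` → lists = [[7, 6, 4], [7, 6, 4], [7, 6, 4]]
`lists[0].append(20)` → shared = [7, 6, 4, 20]; lists = [[7, 6, 4, 20], [7, 6, 4, 20], [7, 6, 4, 20]]
`print(lists[1])` → prints [7, 6, 4, 20]
`print(lists[2])` → prints [7, 6, 4, 20]
`print(shared)` → prints [7, 6, 4, 20]

Answer:
[7, 6, 4, 20]
[7, 6, 4, 20]
[7, 6, 4, 20]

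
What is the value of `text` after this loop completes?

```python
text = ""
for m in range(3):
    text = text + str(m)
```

Concatenate digits 0 to 2
`text` takes the values: "" → "0" → "01" → "012"

Answer: "012"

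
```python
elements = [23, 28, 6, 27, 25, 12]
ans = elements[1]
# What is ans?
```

Trace:
`elements = [23, 28, 6, 27, 25, 12]` → elements = [23, 28, 6, 27, 25, 12]
`ans = elements[1]` → ans = 28
So ans = 28

Answer: 28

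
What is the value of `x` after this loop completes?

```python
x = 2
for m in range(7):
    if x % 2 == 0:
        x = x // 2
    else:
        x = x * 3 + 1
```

Collatz-style transformation from 2
`x` takes the values: 2 → 1 → 4 → 2 → 1 → 4 → 2 → 1

Answer: 1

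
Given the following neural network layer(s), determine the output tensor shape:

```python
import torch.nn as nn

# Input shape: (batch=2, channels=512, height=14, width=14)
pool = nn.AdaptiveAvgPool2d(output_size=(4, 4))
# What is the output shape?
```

Input: (2, 512, 14, 14) -> Output: (2, 512, 4, 4)

Answer: (2, 512, 4, 4)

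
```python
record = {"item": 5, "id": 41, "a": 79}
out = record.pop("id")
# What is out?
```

Trace:
`record = {"item": 5, "id": 41, "a": 79}` → record = {'item': 5, 'id': 41, 'a': 79}
`out = record.pop("id")` → record = {'item': 5, 'a': 79}; out = 41
So out = 41

Answer: 41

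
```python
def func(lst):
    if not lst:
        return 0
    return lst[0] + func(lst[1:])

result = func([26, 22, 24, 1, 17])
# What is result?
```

26 + 22 + 24 + 1 + 17 + 0 = 90

Answer: 90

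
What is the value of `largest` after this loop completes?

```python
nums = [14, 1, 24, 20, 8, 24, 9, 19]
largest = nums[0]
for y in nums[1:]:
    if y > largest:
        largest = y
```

Maximum of [14, 1, 24, 20, 8, 24, 9, 19]
`largest` takes the values: 14 → 24

Answer: 24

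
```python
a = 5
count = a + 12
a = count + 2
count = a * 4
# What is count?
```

Trace:
`a = 5` → a = 5
`count = a + 12` → count = 17
`a = count + 2` → a = 19
`count = a * 4` → count = 76
So count = 76

Answer: 76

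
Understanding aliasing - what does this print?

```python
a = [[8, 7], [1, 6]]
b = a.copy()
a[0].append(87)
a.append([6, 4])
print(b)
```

Key concept: shallow copy with nested lists.
Step by step:
`a = [[8, 7], [1, 6]]` → a = [[8, 7], [1, 6]]
`b = a.copy()` → b = [[8, 7], [1, 6]]
`a[0].append(87)` → a = [[8, 7, 87], [1, 6]]; b = [[8, 7, 87], [1, 6]]
`a.append([6, 4])` → a = [[8, 7, 87], [1, 6], [6, 4]]
`print(b)` → prints [[8, 7, 87], [1, 6]]

Answer: [[8, 7, 87], [1, 6]]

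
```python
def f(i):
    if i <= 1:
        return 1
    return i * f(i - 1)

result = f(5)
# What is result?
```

f(5) = 5 * 4 * 3 * 2 * 1 = 120

Answer: 120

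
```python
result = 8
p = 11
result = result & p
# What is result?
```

Trace:
`result = 8` → result = 8
`p = 11` → p = 11
`result = result & p` → result = 8
So result = 8

Answer: 8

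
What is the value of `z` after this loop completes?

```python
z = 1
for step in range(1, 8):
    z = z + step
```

Start at 1, add 1 through 7
`z` takes the values: 1 → 2 → 4 → 7 → 11 → 16 → 22 → 29

Answer: 29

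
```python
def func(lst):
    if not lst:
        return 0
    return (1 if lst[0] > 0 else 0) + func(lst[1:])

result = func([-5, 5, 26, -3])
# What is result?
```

Count of positive elements in [-5, 5, 26, -3] = 2

Answer: 2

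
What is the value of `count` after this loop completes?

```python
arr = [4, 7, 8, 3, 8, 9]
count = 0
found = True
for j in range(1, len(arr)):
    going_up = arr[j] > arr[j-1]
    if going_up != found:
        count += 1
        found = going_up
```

Count direction changes in [4, 7, 8, 3, 8, 9]
`count` takes the values: 0 → 1 → 2

Answer: 2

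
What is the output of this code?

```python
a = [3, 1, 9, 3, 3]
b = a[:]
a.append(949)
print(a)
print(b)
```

Key concept: slice [:] creates copy.
Step by step:
`a = [3, 1, 9, 3, 3]` → a = [3, 1, 9, 3, 3]
`b = a[:]` → b = [3, 1, 9, 3, 3]
`a.append(949)` → a = [3, 1, 9, 3, 3, 949]
`print(a)` → prints [3, 1, 9, 3, 3, 949]
`print(b)` → prints [3, 1, 9, 3, 3]

Answer:
[3, 1, 9, 3, 3, 949]
[3, 1, 9, 3, 3]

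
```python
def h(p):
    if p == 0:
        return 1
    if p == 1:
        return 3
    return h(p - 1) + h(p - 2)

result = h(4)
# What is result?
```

Build up from base cases: h(0)=1, h(1)=3, h(2)=4, h(3)=7, h(4)=11

Answer: 11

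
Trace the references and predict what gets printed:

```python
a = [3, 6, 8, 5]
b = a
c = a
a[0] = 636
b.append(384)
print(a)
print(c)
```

Key concept: multiple aliases.
Step by step:
`a = [3, 6, 8, 5]` → a = [3, 6, 8, 5]
`b = a` → b = [3, 6, 8, 5] (same object as a)
`c = a` → c = [3, 6, 8, 5] (same object as a, b)
`a[0] = 636` → a = [636, 6, 8, 5] (same object as b, c); b = [636, 6, 8, 5] (same object as a, c); c = [636, 6, 8, 5] (same object as a, b)
`b.append(384)` → a = [636, 6, 8, 5, 384] (same object as b, c); b = [636, 6, 8, 5, 384] (same object as a, c); c = [636, 6, 8, 5, 384] (same object as a, b)
`print(a)` → prints [636, 6, 8, 5, 384]
`print(c)` → prints [636, 6, 8, 5, 384]

Answer:
[636, 6, 8, 5, 384]
[636, 6, 8, 5, 384]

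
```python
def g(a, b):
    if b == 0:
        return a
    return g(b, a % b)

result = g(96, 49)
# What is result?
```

g(96, 49) -> g(49, 47) -> g(47, 2) -> g(2, 1) -> g(1, 0) -> 1

Answer: 1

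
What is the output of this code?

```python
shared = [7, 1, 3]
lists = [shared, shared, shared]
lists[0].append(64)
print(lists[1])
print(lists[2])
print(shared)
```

Key concept: list of same reference.
Step by step:
`shared = [7, 1, 3]` → shared = [7, 1, 3]
`lists = [shared, shared, shared]` → lists = [[7, 1, 3], [7, 1, 3], [7, 1, 3]]
`lists[0].append(64)` → shared = [7, 1, 3, 64]; lists = [[7, 1, 3, 64], [7, 1, 3, 64], [7, 1, 3, 64]]
`print(lists[1])` → prints [7, 1, 3, 64]
`print(lists[2])` → prints [7, 1, 3, 64]
`print(shared)` → prints [7, 1, 3, 64]

Answer:
[7, 1, 3, 64]
[7, 1, 3, 64]
[7, 1, 3, 64]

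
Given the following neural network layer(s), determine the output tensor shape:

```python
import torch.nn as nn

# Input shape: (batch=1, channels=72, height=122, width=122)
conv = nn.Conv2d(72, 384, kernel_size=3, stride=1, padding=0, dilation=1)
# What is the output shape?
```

Input: (1, 72, 122, 122) -> Output: (1, 384, 120, 120)

Answer: (1, 384, 120, 120)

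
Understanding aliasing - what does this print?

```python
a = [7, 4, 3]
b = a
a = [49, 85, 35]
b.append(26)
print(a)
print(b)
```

Key concept: rebinding vs mutation: a is rebound to a new list, b still points at the original.
Step by step:
`a = [7, 4, 3]` → a = [7, 4, 3]
`b = a` → b = [7, 4, 3] (same object as a)
`a = [49, 85, 35]` → a = [49, 85, 35]
`b.append(26)` → b = [7, 4, 3, 26]
`print(a)` → prints [49, 85, 35]
`print(b)` → prints [7, 4, 3, 26]

Answer:
[49, 85, 35]
[7, 4, 3, 26]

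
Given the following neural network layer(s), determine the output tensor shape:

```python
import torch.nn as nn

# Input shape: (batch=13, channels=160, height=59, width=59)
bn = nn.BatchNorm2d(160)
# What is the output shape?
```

Input: (13, 160, 59, 59) -> Output: (13, 160, 59, 59)

Answer: (13, 160, 59, 59)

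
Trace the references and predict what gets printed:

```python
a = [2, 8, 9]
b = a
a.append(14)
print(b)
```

Key concept: basic list aliasing.
Step by step:
`a = [2, 8, 9]` → a = [2, 8, 9]
`b = a` → b = [2, 8, 9] (same object as a)
`a.append(14)` → a = [2, 8, 9, 14] (same object as b); b = [2, 8, 9, 14] (same object as a)
`print(b)` → prints [2, 8, 9, 14]

Answer: [2, 8, 9, 14]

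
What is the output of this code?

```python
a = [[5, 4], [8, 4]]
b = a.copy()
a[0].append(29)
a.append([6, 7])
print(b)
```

Key concept: shallow copy with nested lists.
Step by step:
`a = [[5, 4], [8, 4]]` → a = [[5, 4], [8, 4]]
`b = a.copy()` → b = [[5, 4], [8, 4]]
`a[0].append(29)` → a = [[5, 4, 29], [8, 4]]; b = [[5, 4, 29], [8, 4]]
`a.append([6, 7])` → a = [[5, 4, 29], [8, 4], [6, 7]]
`print(b)` → prints [[5, 4, 29], [8, 4]]

Answer: [[5, 4, 29], [8, 4]]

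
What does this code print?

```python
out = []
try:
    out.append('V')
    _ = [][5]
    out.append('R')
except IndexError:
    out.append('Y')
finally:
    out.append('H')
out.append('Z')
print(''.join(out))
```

Execution trace: 'V' (try body) → 'Y' (except IndexError) → 'H' (finally) → 'Z' (after the try/except). Output: VYHZ

Answer: VYHZ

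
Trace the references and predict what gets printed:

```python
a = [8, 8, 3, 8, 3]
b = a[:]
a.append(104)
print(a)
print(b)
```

Key concept: slice [:] creates copy.
Step by step:
`a = [8, 8, 3, 8, 3]` → a = [8, 8, 3, 8, 3]
`b = a[:]` → b = [8, 8, 3, 8, 3]
`a.append(104)` → a = [8, 8, 3, 8, 3, 104]
`print(a)` → prints [8, 8, 3, 8, 3, 104]
`print(b)` → prints [8, 8, 3, 8, 3]

Answer:
[8, 8, 3, 8, 3, 104]
[8, 8, 3, 8, 3]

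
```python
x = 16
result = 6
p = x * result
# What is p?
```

Trace:
`x = 16` → x = 16
`result = 6` → result = 6
`p = x * result` → p = 96
So p = 96

Answer: 96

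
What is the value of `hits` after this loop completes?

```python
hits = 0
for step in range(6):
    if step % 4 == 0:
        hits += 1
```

Count numbers divisible by 4 in range(6)
`hits` takes the values: 0 → 1 → 2

Answer: 2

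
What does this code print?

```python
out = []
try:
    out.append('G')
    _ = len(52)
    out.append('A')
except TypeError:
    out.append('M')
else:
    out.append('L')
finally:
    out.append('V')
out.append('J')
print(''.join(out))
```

Execution trace: 'G' (try body) → 'M' (except TypeError) → 'V' (finally) → 'J' (after the try/except). Output: GMVJ

Answer: GMVJ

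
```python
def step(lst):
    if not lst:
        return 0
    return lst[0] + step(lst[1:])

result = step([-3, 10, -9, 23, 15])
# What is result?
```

(-3) + 10 + (-9) + 23 + 15 + 0 = 36

Answer: 36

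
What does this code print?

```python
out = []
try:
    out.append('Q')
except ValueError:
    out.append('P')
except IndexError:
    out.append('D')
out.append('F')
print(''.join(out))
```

Execution trace: 'Q' (try body, no exception) → 'F' (after the try/except). Output: QF

Answer: QF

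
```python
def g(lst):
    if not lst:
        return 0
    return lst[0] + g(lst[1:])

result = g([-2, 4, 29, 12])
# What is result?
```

(-2) + 4 + 29 + 12 + 0 = 43

Answer: 43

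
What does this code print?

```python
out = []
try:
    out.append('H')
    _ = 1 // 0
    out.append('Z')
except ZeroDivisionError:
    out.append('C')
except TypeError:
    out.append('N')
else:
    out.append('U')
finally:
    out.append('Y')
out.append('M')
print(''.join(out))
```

Execution trace: 'H' (try body) → 'C' (except ZeroDivisionError) → 'Y' (finally) → 'M' (after the try/except). Output: HCYM

Answer: HCYM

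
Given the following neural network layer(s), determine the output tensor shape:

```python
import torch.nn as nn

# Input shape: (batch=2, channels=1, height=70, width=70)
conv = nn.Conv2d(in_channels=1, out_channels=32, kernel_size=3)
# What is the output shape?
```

Input: (2, 1, 70, 70) -> Output: (2, 32, 68, 68)

Answer: (2, 32, 68, 68)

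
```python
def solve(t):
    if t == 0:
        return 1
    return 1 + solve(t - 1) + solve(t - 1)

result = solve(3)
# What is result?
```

solve(t) = 1 + 2·solve(t-1), solve(0)=1. Closed form: (1+1)·2^3 - 1 = 15.

Answer: 15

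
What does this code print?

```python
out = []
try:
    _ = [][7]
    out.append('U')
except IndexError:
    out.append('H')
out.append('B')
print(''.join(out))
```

Execution trace: 'H' (except IndexError) → 'B' (after the try/except). Output: HB

Answer: HB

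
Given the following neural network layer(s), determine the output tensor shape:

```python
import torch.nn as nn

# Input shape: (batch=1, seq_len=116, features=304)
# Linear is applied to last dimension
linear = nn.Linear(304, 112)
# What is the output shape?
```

Input: (1, 116, 304) -> Output: (1, 116, 112)

Answer: (1, 116, 112)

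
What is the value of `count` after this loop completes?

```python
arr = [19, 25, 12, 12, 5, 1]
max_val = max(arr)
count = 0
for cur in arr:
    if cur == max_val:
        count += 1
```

Count of max value 25 in [19, 25, 12, 12, 5, 1]
`count` takes the values: 0 → 1

Answer: 1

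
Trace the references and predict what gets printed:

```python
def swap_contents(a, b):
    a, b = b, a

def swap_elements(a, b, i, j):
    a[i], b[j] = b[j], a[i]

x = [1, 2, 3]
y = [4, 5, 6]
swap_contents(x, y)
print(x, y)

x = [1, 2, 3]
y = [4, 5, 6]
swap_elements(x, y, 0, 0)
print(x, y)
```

Key concept: parameter rebinding vs mutation.
Step by step:
`x = [1, 2, 3]` → x = [1, 2, 3]
`y = [4, 5, 6]` → y = [4, 5, 6]
`swap_contents(x, y)` → no visible change to tracked variables
`print(x, y)` → prints [1, 2, 3] [4, 5, 6]
`x = [1, 2, 3]` → x = [1, 2, 3]
`y = [4, 5, 6]` → y = [4, 5, 6]
`swap_elements(x, y, 0, 0)` → x = [4, 2, 3]; y = [1, 5, 6]
`print(x, y)` → prints [4, 2, 3] [1, 5, 6]

Answer:
[1, 2, 3] [4, 5, 6]
[4, 2, 3] [1, 5, 6]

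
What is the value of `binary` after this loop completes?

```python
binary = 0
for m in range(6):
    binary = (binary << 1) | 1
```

Build 6 consecutive 1-bits: 0b111111
`binary` takes the values: 0 → 1 → 3 → 7 → 15 → 31 → 63

Answer: 63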